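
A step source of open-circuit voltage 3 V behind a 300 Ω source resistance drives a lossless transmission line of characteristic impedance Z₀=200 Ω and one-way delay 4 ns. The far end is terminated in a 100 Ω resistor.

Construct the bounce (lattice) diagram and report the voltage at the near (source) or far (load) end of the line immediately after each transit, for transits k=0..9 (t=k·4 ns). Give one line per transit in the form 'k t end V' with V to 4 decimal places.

Γ_L=-0.333333, Γ_S=0.200000; launch V₁=3·200/500=1.200000
k=0 src: V=1.2000
k=1 load: inc=1.200000, refl=1.200000·-0.333333=-0.4000; V=0.000000+1.200000+-0.400000=0.8000
k=2 src: inc=-0.400000, refl=-0.400000·0.200000=-0.0800; V=1.200000+-0.400000+-0.080000=0.7200
k=3 load: inc=-0.080000, refl=-0.080000·-0.333333=0.0267; V=0.800000+-0.080000+0.026667=0.7467
k=4 src: inc=0.026667, refl=0.026667·0.200000=0.0053; V=0.720000+0.026667+0.005333=0.7520
k=5 load: inc=0.005333, refl=0.005333·-0.333333=-0.0018; V=0.746667+0.005333+-0.001778=0.7502
k=6 src: inc=-0.001778, refl=-0.001778·0.200000=-0.0004; V=0.752000+-0.001778+-0.000356=0.7499
k=7 load: inc=-0.000356, refl=-0.000356·-0.333333=0.0001; V=0.750222+-0.000356+0.000119=0.7500
k=8 src: inc=0.000119, refl=0.000119·0.200000=0.0000; V=0.749867+0.000119+0.000024=0.7500
k=9 load: inc=0.000024, refl=0.000024·-0.333333=-0.0000; V=0.749985+0.000024+-0.000008=0.7500

0 0 source 1.2000
1 4 load 0.8000
2 8 source 0.7200
3 12 load 0.7467
4 16 source 0.7520
5 20 load 0.7502
6 24 source 0.7499
7 28 load 0.7500
8 32 source 0.7500
9 36 load 0.7500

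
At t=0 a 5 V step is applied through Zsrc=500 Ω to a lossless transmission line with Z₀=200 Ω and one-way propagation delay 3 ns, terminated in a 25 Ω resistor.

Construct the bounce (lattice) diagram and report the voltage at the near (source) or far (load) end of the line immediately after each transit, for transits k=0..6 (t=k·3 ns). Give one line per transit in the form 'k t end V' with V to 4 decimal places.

0 0 source 1.4286
1 3 load 0.3175
2 6 source -0.1587
3 9 load 0.2116
4 12 source 0.3704
5 15 load 0.2469
6 18 source 0.1940

Γ_L=-0.777778, Γ_S=0.428571; launch V₁=5·200/700=1.428571
k=0 src: V=1.4286
k=1 load: inc=1.428571, refl=1.428571·-0.777778=-1.1111; V=0.000000+1.428571+-1.111111=0.3175
k=2 src: inc=-1.111111, refl=-1.111111·0.428571=-0.4762; V=1.428571+-1.111111+-0.476190=-0.1587
k=3 load: inc=-0.476190, refl=-0.476190·-0.777778=0.3704; V=0.317460+-0.476190+0.370370=0.2116
k=4 src: inc=0.370370, refl=0.370370·0.428571=0.1587; V=-0.158730+0.370370+0.158730=0.3704
k=5 load: inc=0.158730, refl=0.158730·-0.777778=-0.1235; V=0.211640+0.158730+-0.123457=0.2469
k=6 src: inc=-0.123457, refl=-0.123457·0.428571=-0.0529; V=0.370370+-0.123457+-0.052910=0.1940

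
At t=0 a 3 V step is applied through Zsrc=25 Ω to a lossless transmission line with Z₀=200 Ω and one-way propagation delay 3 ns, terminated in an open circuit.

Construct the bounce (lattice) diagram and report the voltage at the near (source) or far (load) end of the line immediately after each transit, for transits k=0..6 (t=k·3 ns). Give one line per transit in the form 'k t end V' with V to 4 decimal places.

0 0 source 2.6667
1 3 load 5.3333
2 6 source 3.2593
3 9 load 1.1852
4 12 source 2.7984
5 15 load 4.4115
6 18 source 3.1568

Γ_L=1.000000, Γ_S=-0.777778; launch V₁=3·200/225=2.666667
k=0 src: V=2.6667
k=1 load: inc=2.666667, refl=2.666667·1.000000=2.6667; V=0.000000+2.666667+2.666667=5.3333
k=2 src: inc=2.666667, refl=2.666667·-0.777778=-2.0741; V=2.666667+2.666667+-2.074074=3.2593
k=3 load: inc=-2.074074, refl=-2.074074·1.000000=-2.0741; V=5.333333+-2.074074+-2.074074=1.1852
k=4 src: inc=-2.074074, refl=-2.074074·-0.777778=1.6132; V=3.259259+-2.074074+1.613169=2.7984
k=5 load: inc=1.613169, refl=1.613169·1.000000=1.6132; V=1.185185+1.613169+1.613169=4.4115
k=6 src: inc=1.613169, refl=1.613169·-0.777778=-1.2547; V=2.798354+1.613169+-1.254687=3.1568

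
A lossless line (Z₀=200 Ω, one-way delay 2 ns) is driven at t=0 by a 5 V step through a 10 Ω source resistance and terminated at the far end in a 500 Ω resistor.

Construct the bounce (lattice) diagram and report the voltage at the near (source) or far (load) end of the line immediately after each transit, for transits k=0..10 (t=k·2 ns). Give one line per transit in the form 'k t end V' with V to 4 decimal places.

Γ_L=0.428571, Γ_S=-0.904762; launch V₁=5·200/210=4.761905
k=0 src: V=4.7619
k=1 load: inc=4.761905, refl=4.761905·0.428571=2.0408; V=0.000000+4.761905+2.040816=6.8027
k=2 src: inc=2.040816, refl=2.040816·-0.904762=-1.8465; V=4.761905+2.040816+-1.846453=4.9563
k=3 load: inc=-1.846453, refl=-1.846453·0.428571=-0.7913; V=6.802721+-1.846453+-0.791337=4.1649
k=4 src: inc=-0.791337, refl=-0.791337·-0.904762=0.7160; V=4.956268+-0.791337+0.715972=4.8809
k=5 load: inc=0.715972, refl=0.715972·0.428571=0.3068; V=4.164931+0.715972+0.306845=5.1877
k=6 src: inc=0.306845, refl=0.306845·-0.904762=-0.2776; V=4.880903+0.306845+-0.277622=4.9101
k=7 load: inc=-0.277622, refl=-0.277622·0.428571=-0.1190; V=5.187748+-0.277622+-0.118981=4.7911
k=8 src: inc=-0.118981, refl=-0.118981·-0.904762=0.1076; V=4.910126+-0.118981+0.107649=4.8988
k=9 load: inc=0.107649, refl=0.107649·0.428571=0.0461; V=4.791145+0.107649+0.046135=4.9449
k=10 src: inc=0.046135, refl=0.046135·-0.904762=-0.0417; V=4.898795+0.046135+-0.041742=4.9032

0 0 source 4.7619
1 2 load 6.8027
2 4 source 4.9563
3 6 load 4.1649
4 8 source 4.8809
5 10 load 5.1877
6 12 source 4.9101
7 14 load 4.7911
8 16 source 4.8988
9 18 load 4.9449
10 20 source 4.9032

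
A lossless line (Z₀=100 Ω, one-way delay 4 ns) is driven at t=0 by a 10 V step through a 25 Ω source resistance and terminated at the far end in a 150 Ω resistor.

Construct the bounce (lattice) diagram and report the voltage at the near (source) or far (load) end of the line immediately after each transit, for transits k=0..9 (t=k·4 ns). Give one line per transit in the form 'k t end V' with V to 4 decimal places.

0 0 source 8.0000
1 4 load 9.6000
2 8 source 8.6400
3 12 load 8.4480
4 16 source 8.5632
5 20 load 8.5862
6 24 source 8.5724
7 28 load 8.5697
8 32 source 8.5713
9 36 load 8.5716

Γ_L=0.200000, Γ_S=-0.600000; launch V₁=10·100/125=8.000000
k=0 src: V=8.0000
k=1 load: inc=8.000000, refl=8.000000·0.200000=1.6000; V=0.000000+8.000000+1.600000=9.6000
k=2 src: inc=1.600000, refl=1.600000·-0.600000=-0.9600; V=8.000000+1.600000+-0.960000=8.6400
k=3 load: inc=-0.960000, refl=-0.960000·0.200000=-0.1920; V=9.600000+-0.960000+-0.192000=8.4480
k=4 src: inc=-0.192000, refl=-0.192000·-0.600000=0.1152; V=8.640000+-0.192000+0.115200=8.5632
k=5 load: inc=0.115200, refl=0.115200·0.200000=0.0230; V=8.448000+0.115200+0.023040=8.5862
k=6 src: inc=0.023040, refl=0.023040·-0.600000=-0.0138; V=8.563200+0.023040+-0.013824=8.5724
k=7 load: inc=-0.013824, refl=-0.013824·0.200000=-0.0028; V=8.586240+-0.013824+-0.002765=8.5697
k=8 src: inc=-0.002765, refl=-0.002765·-0.600000=0.0017; V=8.572416+-0.002765+0.001659=8.5713
k=9 load: inc=0.001659, refl=0.001659·0.200000=0.0003; V=8.569651+0.001659+0.000332=8.5716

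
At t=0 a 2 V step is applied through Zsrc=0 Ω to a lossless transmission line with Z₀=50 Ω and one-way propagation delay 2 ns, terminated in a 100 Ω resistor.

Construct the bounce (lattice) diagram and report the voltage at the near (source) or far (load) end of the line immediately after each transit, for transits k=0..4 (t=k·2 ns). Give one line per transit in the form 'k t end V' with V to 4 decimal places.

Γ_L=0.333333, Γ_S=-1.000000; launch V₁=2·50/50=2.000000
k=0 src: V=2.0000
k=1 load: inc=2.000000, refl=2.000000·0.333333=0.6667; V=0.000000+2.000000+0.666667=2.6667
k=2 src: inc=0.666667, refl=0.666667·-1.000000=-0.6667; V=2.000000+0.666667+-0.666667=2.0000
k=3 load: inc=-0.666667, refl=-0.666667·0.333333=-0.2222; V=2.666667+-0.666667+-0.222222=1.7778
k=4 src: inc=-0.222222, refl=-0.222222·-1.000000=0.2222; V=2.000000+-0.222222+0.222222=2.0000

0 0 source 2.0000
1 2 load 2.6667
2 4 source 2.0000
3 6 load 1.7778
4 8 source 2.0000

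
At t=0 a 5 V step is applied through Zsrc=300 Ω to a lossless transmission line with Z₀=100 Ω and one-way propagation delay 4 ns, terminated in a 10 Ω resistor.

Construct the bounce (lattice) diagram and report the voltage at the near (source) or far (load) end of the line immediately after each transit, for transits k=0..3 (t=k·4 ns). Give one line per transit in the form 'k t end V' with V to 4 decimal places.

Γ_L=-0.818182, Γ_S=0.500000; launch V₁=5·100/400=1.250000
k=0 src: V=1.2500
k=1 load: inc=1.250000, refl=1.250000·-0.818182=-1.0227; V=0.000000+1.250000+-1.022727=0.2273
k=2 src: inc=-1.022727, refl=-1.022727·0.500000=-0.5114; V=1.250000+-1.022727+-0.511364=-0.2841
k=3 load: inc=-0.511364, refl=-0.511364·-0.818182=0.4184; V=0.227273+-0.511364+0.418388=0.1343

0 0 source 1.2500
1 4 load 0.2273
2 8 source -0.2841
3 12 load 0.1343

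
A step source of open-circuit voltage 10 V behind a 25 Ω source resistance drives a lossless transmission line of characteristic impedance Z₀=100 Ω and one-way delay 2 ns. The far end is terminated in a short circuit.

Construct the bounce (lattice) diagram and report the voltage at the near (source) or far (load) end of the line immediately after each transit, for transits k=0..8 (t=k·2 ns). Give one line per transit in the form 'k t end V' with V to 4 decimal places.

Γ_L=-1.000000, Γ_S=-0.600000; launch V₁=10·100/125=8.000000
k=0 src: V=8.0000
k=1 load: inc=8.000000, refl=8.000000·-1.000000=-8.0000; V=0.000000+8.000000+-8.000000=0.0000
k=2 src: inc=-8.000000, refl=-8.000000·-0.600000=4.8000; V=8.000000+-8.000000+4.800000=4.8000
k=3 load: inc=4.800000, refl=4.800000·-1.000000=-4.8000; V=0.000000+4.800000+-4.800000=0.0000
k=4 src: inc=-4.800000, refl=-4.800000·-0.600000=2.8800; V=4.800000+-4.800000+2.880000=2.8800
k=5 load: inc=2.880000, refl=2.880000·-1.000000=-2.8800; V=0.000000+2.880000+-2.880000=0.0000
k=6 src: inc=-2.880000, refl=-2.880000·-0.600000=1.7280; V=2.880000+-2.880000+1.728000=1.7280
k=7 load: inc=1.728000, refl=1.728000·-1.000000=-1.7280; V=0.000000+1.728000+-1.728000=0.0000
k=8 src: inc=-1.728000, refl=-1.728000·-0.600000=1.0368; V=1.728000+-1.728000+1.036800=1.0368

0 0 source 8.0000
1 2 load 0.0000
2 4 source 4.8000
3 6 load 0.0000
4 8 source 2.8800
5 10 load 0.0000
6 12 source 1.7280
7 14 load 0.0000
8 16 source 1.0368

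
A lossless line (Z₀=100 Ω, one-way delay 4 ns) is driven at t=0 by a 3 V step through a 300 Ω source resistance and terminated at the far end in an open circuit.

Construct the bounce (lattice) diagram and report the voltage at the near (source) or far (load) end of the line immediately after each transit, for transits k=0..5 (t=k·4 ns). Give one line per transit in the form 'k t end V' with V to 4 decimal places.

0 0 source 0.7500
1 4 load 1.5000
2 8 source 1.8750
3 12 load 2.2500
4 16 source 2.4375
5 20 load 2.6250

Γ_L=1.000000, Γ_S=0.500000; launch V₁=3·100/400=0.750000
k=0 src: V=0.7500
k=1 load: inc=0.750000, refl=0.750000·1.000000=0.7500; V=0.000000+0.750000+0.750000=1.5000
k=2 src: inc=0.750000, refl=0.750000·0.500000=0.3750; V=0.750000+0.750000+0.375000=1.8750
k=3 load: inc=0.375000, refl=0.375000·1.000000=0.3750; V=1.500000+0.375000+0.375000=2.2500
k=4 src: inc=0.375000, refl=0.375000·0.500000=0.1875; V=1.875000+0.375000+0.187500=2.4375
k=5 load: inc=0.187500, refl=0.187500·1.000000=0.1875; V=2.250000+0.187500+0.187500=2.6250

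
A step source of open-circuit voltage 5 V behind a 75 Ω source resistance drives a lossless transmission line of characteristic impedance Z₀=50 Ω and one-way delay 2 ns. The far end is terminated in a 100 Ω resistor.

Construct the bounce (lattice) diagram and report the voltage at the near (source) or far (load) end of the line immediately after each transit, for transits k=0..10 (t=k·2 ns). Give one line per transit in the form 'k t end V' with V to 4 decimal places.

0 0 source 2.0000
1 2 load 2.6667
2 4 source 2.8000
3 6 load 2.8444
4 8 source 2.8533
5 10 load 2.8563
6 12 source 2.8569
7 14 load 2.8571
8 16 source 2.8571
9 18 load 2.8571
10 20 source 2.8571

Γ_L=0.333333, Γ_S=0.200000; launch V₁=5·50/125=2.000000
k=0 src: V=2.0000
k=1 load: inc=2.000000, refl=2.000000·0.333333=0.6667; V=0.000000+2.000000+0.666667=2.6667
k=2 src: inc=0.666667, refl=0.666667·0.200000=0.1333; V=2.000000+0.666667+0.133333=2.8000
k=3 load: inc=0.133333, refl=0.133333·0.333333=0.0444; V=2.666667+0.133333+0.044444=2.8444
k=4 src: inc=0.044444, refl=0.044444·0.200000=0.0089; V=2.800000+0.044444+0.008889=2.8533
k=5 load: inc=0.008889, refl=0.008889·0.333333=0.0030; V=2.844444+0.008889+0.002963=2.8563
k=6 src: inc=0.002963, refl=0.002963·0.200000=0.0006; V=2.853333+0.002963+0.000593=2.8569
k=7 load: inc=0.000593, refl=0.000593·0.333333=0.0002; V=2.856296+0.000593+0.000198=2.8571
k=8 src: inc=0.000198, refl=0.000198·0.200000=0.0000; V=2.856889+0.000198+0.000040=2.8571
k=9 load: inc=0.000040, refl=0.000040·0.333333=0.0000; V=2.857086+0.000040+0.000013=2.8571
k=10 src: inc=0.000013, refl=0.000013·0.200000=0.0000; V=2.857126+0.000013+0.000003=2.8571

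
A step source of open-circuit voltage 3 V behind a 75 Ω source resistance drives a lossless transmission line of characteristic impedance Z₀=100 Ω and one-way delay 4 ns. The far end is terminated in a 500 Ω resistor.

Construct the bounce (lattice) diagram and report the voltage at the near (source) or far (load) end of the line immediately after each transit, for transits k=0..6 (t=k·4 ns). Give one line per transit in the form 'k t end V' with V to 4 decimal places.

0 0 source 1.7143
1 4 load 2.8571
2 8 source 2.6939
3 12 load 2.5850
4 16 source 2.6006
5 20 load 2.6109
6 24 source 2.6095

Γ_L=0.666667, Γ_S=-0.142857; launch V₁=3·100/175=1.714286
k=0 src: V=1.7143
k=1 load: inc=1.714286, refl=1.714286·0.666667=1.1429; V=0.000000+1.714286+1.142857=2.8571
k=2 src: inc=1.142857, refl=1.142857·-0.142857=-0.1633; V=1.714286+1.142857+-0.163265=2.6939
k=3 load: inc=-0.163265, refl=-0.163265·0.666667=-0.1088; V=2.857143+-0.163265+-0.108844=2.5850
k=4 src: inc=-0.108844, refl=-0.108844·-0.142857=0.0155; V=2.693878+-0.108844+0.015549=2.6006
k=5 load: inc=0.015549, refl=0.015549·0.666667=0.0104; V=2.585034+0.015549+0.010366=2.6109
k=6 src: inc=0.010366, refl=0.010366·-0.142857=-0.0015; V=2.600583+0.010366+-0.001481=2.6095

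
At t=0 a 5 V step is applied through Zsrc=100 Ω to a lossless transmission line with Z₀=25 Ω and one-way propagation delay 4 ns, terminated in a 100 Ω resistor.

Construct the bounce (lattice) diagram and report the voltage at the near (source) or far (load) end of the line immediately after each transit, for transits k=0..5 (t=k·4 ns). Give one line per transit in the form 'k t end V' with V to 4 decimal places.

Γ_L=0.600000, Γ_S=0.600000; launch V₁=5·25/125=1.000000
k=0 src: V=1.0000
k=1 load: inc=1.000000, refl=1.000000·0.600000=0.6000; V=0.000000+1.000000+0.600000=1.6000
k=2 src: inc=0.600000, refl=0.600000·0.600000=0.3600; V=1.000000+0.600000+0.360000=1.9600
k=3 load: inc=0.360000, refl=0.360000·0.600000=0.2160; V=1.600000+0.360000+0.216000=2.1760
k=4 src: inc=0.216000, refl=0.216000·0.600000=0.1296; V=1.960000+0.216000+0.129600=2.3056
k=5 load: inc=0.129600, refl=0.129600·0.600000=0.0778; V=2.176000+0.129600+0.077760=2.3834

0 0 source 1.0000
1 4 load 1.6000
2 8 source 1.9600
3 12 load 2.1760
4 16 source 2.3056
5 20 load 2.3834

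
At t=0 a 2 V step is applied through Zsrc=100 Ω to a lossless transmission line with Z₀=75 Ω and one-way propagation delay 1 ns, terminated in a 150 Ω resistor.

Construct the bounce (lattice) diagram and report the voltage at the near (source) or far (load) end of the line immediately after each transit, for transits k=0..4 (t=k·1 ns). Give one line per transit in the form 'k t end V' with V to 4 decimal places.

Γ_L=0.333333, Γ_S=0.142857; launch V₁=2·75/175=0.857143
k=0 src: V=0.8571
k=1 load: inc=0.857143, refl=0.857143·0.333333=0.2857; V=0.000000+0.857143+0.285714=1.1429
k=2 src: inc=0.285714, refl=0.285714·0.142857=0.0408; V=0.857143+0.285714+0.040816=1.1837
k=3 load: inc=0.040816, refl=0.040816·0.333333=0.0136; V=1.142857+0.040816+0.013605=1.1973
k=4 src: inc=0.013605, refl=0.013605·0.142857=0.0019; V=1.183673+0.013605+0.001944=1.1992

0 0 source 0.8571
1 1 load 1.1429
2 2 source 1.1837
3 3 load 1.1973
4 4 source 1.1992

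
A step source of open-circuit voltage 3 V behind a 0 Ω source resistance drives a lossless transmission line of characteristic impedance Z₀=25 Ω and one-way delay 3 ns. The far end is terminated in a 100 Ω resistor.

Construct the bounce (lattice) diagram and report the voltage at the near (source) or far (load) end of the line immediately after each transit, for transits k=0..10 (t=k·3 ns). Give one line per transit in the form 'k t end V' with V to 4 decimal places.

Γ_L=0.600000, Γ_S=-1.000000; launch V₁=3·25/25=3.000000
k=0 src: V=3.0000
k=1 load: inc=3.000000, refl=3.000000·0.600000=1.8000; V=0.000000+3.000000+1.800000=4.8000
k=2 src: inc=1.800000, refl=1.800000·-1.000000=-1.8000; V=3.000000+1.800000+-1.800000=3.0000
k=3 load: inc=-1.800000, refl=-1.800000·0.600000=-1.0800; V=4.800000+-1.800000+-1.080000=1.9200
k=4 src: inc=-1.080000, refl=-1.080000·-1.000000=1.0800; V=3.000000+-1.080000+1.080000=3.0000
k=5 load: inc=1.080000, refl=1.080000·0.600000=0.6480; V=1.920000+1.080000+0.648000=3.6480
k=6 src: inc=0.648000, refl=0.648000·-1.000000=-0.6480; V=3.000000+0.648000+-0.648000=3.0000
k=7 load: inc=-0.648000, refl=-0.648000·0.600000=-0.3888; V=3.648000+-0.648000+-0.388800=2.6112
k=8 src: inc=-0.388800, refl=-0.388800·-1.000000=0.3888; V=3.000000+-0.388800+0.388800=3.0000
k=9 load: inc=0.388800, refl=0.388800·0.600000=0.2333; V=2.611200+0.388800+0.233280=3.2333
k=10 src: inc=0.233280, refl=0.233280·-1.000000=-0.2333; V=3.000000+0.233280+-0.233280=3.0000

0 0 source 3.0000
1 3 load 4.8000
2 6 source 3.0000
3 9 load 1.9200
4 12 source 3.0000
5 15 load 3.6480
6 18 source 3.0000
7 21 load 2.6112
8 24 source 3.0000
9 27 load 3.2333
10 30 source 3.0000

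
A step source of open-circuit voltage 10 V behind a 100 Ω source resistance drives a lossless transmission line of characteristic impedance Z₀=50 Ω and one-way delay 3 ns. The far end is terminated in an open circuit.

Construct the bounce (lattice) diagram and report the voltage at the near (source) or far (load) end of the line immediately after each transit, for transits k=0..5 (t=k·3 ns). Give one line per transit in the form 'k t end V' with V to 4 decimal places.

Γ_L=1.000000, Γ_S=0.333333; launch V₁=10·50/150=3.333333
k=0 src: V=3.3333
k=1 load: inc=3.333333, refl=3.333333·1.000000=3.3333; V=0.000000+3.333333+3.333333=6.6667
k=2 src: inc=3.333333, refl=3.333333·0.333333=1.1111; V=3.333333+3.333333+1.111111=7.7778
k=3 load: inc=1.111111, refl=1.111111·1.000000=1.1111; V=6.666667+1.111111+1.111111=8.8889
k=4 src: inc=1.111111, refl=1.111111·0.333333=0.3704; V=7.777778+1.111111+0.370370=9.2593
k=5 load: inc=0.370370, refl=0.370370·1.000000=0.3704; V=8.888889+0.370370+0.370370=9.6296

0 0 source 3.3333
1 3 load 6.6667
2 6 source 7.7778
3 9 load 8.8889
4 12 source 9.2593
5 15 load 9.6296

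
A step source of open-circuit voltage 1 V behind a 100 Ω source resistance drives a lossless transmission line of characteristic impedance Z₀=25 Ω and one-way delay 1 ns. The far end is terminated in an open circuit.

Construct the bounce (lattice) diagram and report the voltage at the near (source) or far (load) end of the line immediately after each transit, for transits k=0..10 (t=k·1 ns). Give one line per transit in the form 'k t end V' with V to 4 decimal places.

0 0 source 0.2000
1 1 load 0.4000
2 2 source 0.5200
3 3 load 0.6400
4 4 source 0.7120
5 5 load 0.7840
6 6 source 0.8272
7 7 load 0.8704
8 8 source 0.8963
9 9 load 0.9222
10 10 source 0.9378

Γ_L=1.000000, Γ_S=0.600000; launch V₁=1·25/125=0.200000
k=0 src: V=0.2000
k=1 load: inc=0.200000, refl=0.200000·1.000000=0.2000; V=0.000000+0.200000+0.200000=0.4000
k=2 src: inc=0.200000, refl=0.200000·0.600000=0.1200; V=0.200000+0.200000+0.120000=0.5200
k=3 load: inc=0.120000, refl=0.120000·1.000000=0.1200; V=0.400000+0.120000+0.120000=0.6400
k=4 src: inc=0.120000, refl=0.120000·0.600000=0.0720; V=0.520000+0.120000+0.072000=0.7120
k=5 load: inc=0.072000, refl=0.072000·1.000000=0.0720; V=0.640000+0.072000+0.072000=0.7840
k=6 src: inc=0.072000, refl=0.072000·0.600000=0.0432; V=0.712000+0.072000+0.043200=0.8272
k=7 load: inc=0.043200, refl=0.043200·1.000000=0.0432; V=0.784000+0.043200+0.043200=0.8704
k=8 src: inc=0.043200, refl=0.043200·0.600000=0.0259; V=0.827200+0.043200+0.025920=0.8963
k=9 load: inc=0.025920, refl=0.025920·1.000000=0.0259; V=0.870400+0.025920+0.025920=0.9222
k=10 src: inc=0.025920, refl=0.025920·0.600000=0.0156; V=0.896320+0.025920+0.015552=0.9378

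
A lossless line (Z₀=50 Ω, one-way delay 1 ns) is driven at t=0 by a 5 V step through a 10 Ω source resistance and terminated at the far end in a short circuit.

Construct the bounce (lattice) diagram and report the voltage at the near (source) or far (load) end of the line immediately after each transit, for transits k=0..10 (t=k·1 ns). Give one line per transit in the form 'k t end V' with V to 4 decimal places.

Γ_L=-1.000000, Γ_S=-0.666667; launch V₁=5·50/60=4.166667
k=0 src: V=4.1667
k=1 load: inc=4.166667, refl=4.166667·-1.000000=-4.1667; V=0.000000+4.166667+-4.166667=0.0000
k=2 src: inc=-4.166667, refl=-4.166667·-0.666667=2.7778; V=4.166667+-4.166667+2.777778=2.7778
k=3 load: inc=2.777778, refl=2.777778·-1.000000=-2.7778; V=0.000000+2.777778+-2.777778=0.0000
k=4 src: inc=-2.777778, refl=-2.777778·-0.666667=1.8519; V=2.777778+-2.777778+1.851852=1.8519
k=5 load: inc=1.851852, refl=1.851852·-1.000000=-1.8519; V=0.000000+1.851852+-1.851852=0.0000
k=6 src: inc=-1.851852, refl=-1.851852·-0.666667=1.2346; V=1.851852+-1.851852+1.234568=1.2346
k=7 load: inc=1.234568, refl=1.234568·-1.000000=-1.2346; V=0.000000+1.234568+-1.234568=0.0000
k=8 src: inc=-1.234568, refl=-1.234568·-0.666667=0.8230; V=1.234568+-1.234568+0.823045=0.8230
k=9 load: inc=0.823045, refl=0.823045·-1.000000=-0.8230; V=0.000000+0.823045+-0.823045=0.0000
k=10 src: inc=-0.823045, refl=-0.823045·-0.666667=0.5487; V=0.823045+-0.823045+0.548697=0.5487

0 0 source 4.1667
1 1 load 0.0000
2 2 source 2.7778
3 3 load 0.0000
4 4 source 1.8519
5 5 load 0.0000
6 6 source 1.2346
7 7 load 0.0000
8 8 source 0.8230
9 9 load 0.0000
10 10 source 0.5487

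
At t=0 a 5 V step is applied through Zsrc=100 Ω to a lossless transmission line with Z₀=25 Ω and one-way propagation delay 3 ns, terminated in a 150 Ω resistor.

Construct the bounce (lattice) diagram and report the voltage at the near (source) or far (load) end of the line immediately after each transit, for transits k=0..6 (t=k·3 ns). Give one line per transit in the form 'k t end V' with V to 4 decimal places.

0 0 source 1.0000
1 3 load 1.7143
2 6 source 2.1429
3 9 load 2.4490
4 12 source 2.6327
5 15 load 2.7638
6 18 source 2.8426

Γ_L=0.714286, Γ_S=0.600000; launch V₁=5·25/125=1.000000
k=0 src: V=1.0000
k=1 load: inc=1.000000, refl=1.000000·0.714286=0.7143; V=0.000000+1.000000+0.714286=1.7143
k=2 src: inc=0.714286, refl=0.714286·0.600000=0.4286; V=1.000000+0.714286+0.428571=2.1429
k=3 load: inc=0.428571, refl=0.428571·0.714286=0.3061; V=1.714286+0.428571+0.306122=2.4490
k=4 src: inc=0.306122, refl=0.306122·0.600000=0.1837; V=2.142857+0.306122+0.183673=2.6327
k=5 load: inc=0.183673, refl=0.183673·0.714286=0.1312; V=2.448980+0.183673+0.131195=2.7638
k=6 src: inc=0.131195, refl=0.131195·0.600000=0.0787; V=2.632653+0.131195+0.078717=2.8426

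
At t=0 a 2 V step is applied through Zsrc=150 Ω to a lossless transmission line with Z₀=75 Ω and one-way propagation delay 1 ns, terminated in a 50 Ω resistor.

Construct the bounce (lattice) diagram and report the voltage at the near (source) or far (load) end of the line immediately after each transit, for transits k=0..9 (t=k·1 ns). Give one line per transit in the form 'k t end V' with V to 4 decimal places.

Γ_L=-0.200000, Γ_S=0.333333; launch V₁=2·75/225=0.666667
k=0 src: V=0.6667
k=1 load: inc=0.666667, refl=0.666667·-0.200000=-0.1333; V=0.000000+0.666667+-0.133333=0.5333
k=2 src: inc=-0.133333, refl=-0.133333·0.333333=-0.0444; V=0.666667+-0.133333+-0.044444=0.4889
k=3 load: inc=-0.044444, refl=-0.044444·-0.200000=0.0089; V=0.533333+-0.044444+0.008889=0.4978
k=4 src: inc=0.008889, refl=0.008889·0.333333=0.0030; V=0.488889+0.008889+0.002963=0.5007
k=5 load: inc=0.002963, refl=0.002963·-0.200000=-0.0006; V=0.497778+0.002963+-0.000593=0.5001
k=6 src: inc=-0.000593, refl=-0.000593·0.333333=-0.0002; V=0.500741+-0.000593+-0.000198=0.5000
k=7 load: inc=-0.000198, refl=-0.000198·-0.200000=0.0000; V=0.500148+-0.000198+0.000040=0.5000
k=8 src: inc=0.000040, refl=0.000040·0.333333=0.0000; V=0.499951+0.000040+0.000013=0.5000
k=9 load: inc=0.000013, refl=0.000013·-0.200000=-0.0000; V=0.499990+0.000013+-0.000003=0.5000

0 0 source 0.6667
1 1 load 0.5333
2 2 source 0.4889
3 3 load 0.4978
4 4 source 0.5007
5 5 load 0.5001
6 6 source 0.5000
7 7 load 0.5000
8 8 source 0.5000
9 9 load 0.5000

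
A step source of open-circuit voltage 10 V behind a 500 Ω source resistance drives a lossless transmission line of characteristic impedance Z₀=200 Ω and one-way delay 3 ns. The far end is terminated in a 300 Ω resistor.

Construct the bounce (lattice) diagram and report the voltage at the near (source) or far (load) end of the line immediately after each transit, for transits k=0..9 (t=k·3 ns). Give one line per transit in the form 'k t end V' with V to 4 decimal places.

0 0 source 2.8571
1 3 load 3.4286
2 6 source 3.6735
3 9 load 3.7224
4 12 source 3.7434
5 15 load 3.7476
6 18 source 3.7494
7 21 load 3.7498
8 24 source 3.7500
9 27 load 3.7500

Γ_L=0.200000, Γ_S=0.428571; launch V₁=10·200/700=2.857143
k=0 src: V=2.8571
k=1 load: inc=2.857143, refl=2.857143·0.200000=0.5714; V=0.000000+2.857143+0.571429=3.4286
k=2 src: inc=0.571429, refl=0.571429·0.428571=0.2449; V=2.857143+0.571429+0.244898=3.6735
k=3 load: inc=0.244898, refl=0.244898·0.200000=0.0490; V=3.428571+0.244898+0.048980=3.7224
k=4 src: inc=0.048980, refl=0.048980·0.428571=0.0210; V=3.673469+0.048980+0.020991=3.7434
k=5 load: inc=0.020991, refl=0.020991·0.200000=0.0042; V=3.722449+0.020991+0.004198=3.7476
k=6 src: inc=0.004198, refl=0.004198·0.428571=0.0018; V=3.743440+0.004198+0.001799=3.7494
k=7 load: inc=0.001799, refl=0.001799·0.200000=0.0004; V=3.747638+0.001799+0.000360=3.7498
k=8 src: inc=0.000360, refl=0.000360·0.428571=0.0002; V=3.749438+0.000360+0.000154=3.7500
k=9 load: inc=0.000154, refl=0.000154·0.200000=0.0000; V=3.749798+0.000154+0.000031=3.7500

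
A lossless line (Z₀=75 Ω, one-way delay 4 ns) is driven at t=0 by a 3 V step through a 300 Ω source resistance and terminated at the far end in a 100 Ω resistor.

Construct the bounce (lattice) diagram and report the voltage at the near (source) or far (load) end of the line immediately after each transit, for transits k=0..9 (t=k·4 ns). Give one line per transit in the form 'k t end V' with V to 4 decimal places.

0 0 source 0.6000
1 4 load 0.6857
2 8 source 0.7371
3 12 load 0.7445
4 16 source 0.7489
5 20 load 0.7495
6 24 source 0.7499
7 28 load 0.7500
8 32 source 0.7500
9 36 load 0.7500

Γ_L=0.142857, Γ_S=0.600000; launch V₁=3·75/375=0.600000
k=0 src: V=0.6000
k=1 load: inc=0.600000, refl=0.600000·0.142857=0.0857; V=0.000000+0.600000+0.085714=0.6857
k=2 src: inc=0.085714, refl=0.085714·0.600000=0.0514; V=0.600000+0.085714+0.051429=0.7371
k=3 load: inc=0.051429, refl=0.051429·0.142857=0.0073; V=0.685714+0.051429+0.007347=0.7445
k=4 src: inc=0.007347, refl=0.007347·0.600000=0.0044; V=0.737143+0.007347+0.004408=0.7489
k=5 load: inc=0.004408, refl=0.004408·0.142857=0.0006; V=0.744490+0.004408+0.000630=0.7495
k=6 src: inc=0.000630, refl=0.000630·0.600000=0.0004; V=0.748898+0.000630+0.000378=0.7499
k=7 load: inc=0.000378, refl=0.000378·0.142857=0.0001; V=0.749528+0.000378+0.000054=0.7500
k=8 src: inc=0.000054, refl=0.000054·0.600000=0.0000; V=0.749906+0.000054+0.000032=0.7500
k=9 load: inc=0.000032, refl=0.000032·0.142857=0.0000; V=0.749960+0.000032+0.000005=0.7500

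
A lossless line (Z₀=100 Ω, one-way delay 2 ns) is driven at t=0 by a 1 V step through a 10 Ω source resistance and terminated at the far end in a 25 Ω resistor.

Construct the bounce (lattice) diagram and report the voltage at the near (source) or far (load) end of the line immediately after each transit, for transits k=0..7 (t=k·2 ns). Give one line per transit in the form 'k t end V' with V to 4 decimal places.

0 0 source 0.9091
1 2 load 0.3636
2 4 source 0.8099
3 6 load 0.5421
4 8 source 0.7612
5 10 load 0.6298
6 12 source 0.7373
7 14 load 0.6728

Γ_L=-0.600000, Γ_S=-0.818182; launch V₁=1·100/110=0.909091
k=0 src: V=0.9091
k=1 load: inc=0.909091, refl=0.909091·-0.600000=-0.5455; V=0.000000+0.909091+-0.545455=0.3636
k=2 src: inc=-0.545455, refl=-0.545455·-0.818182=0.4463; V=0.909091+-0.545455+0.446281=0.8099
k=3 load: inc=0.446281, refl=0.446281·-0.600000=-0.2678; V=0.363636+0.446281+-0.267769=0.5421
k=4 src: inc=-0.267769, refl=-0.267769·-0.818182=0.2191; V=0.809917+-0.267769+0.219083=0.7612
k=5 load: inc=0.219083, refl=0.219083·-0.600000=-0.1315; V=0.542149+0.219083+-0.131450=0.6298
k=6 src: inc=-0.131450, refl=-0.131450·-0.818182=0.1076; V=0.761232+-0.131450+0.107550=0.7373
k=7 load: inc=0.107550, refl=0.107550·-0.600000=-0.0645; V=0.629782+0.107550+-0.064530=0.6728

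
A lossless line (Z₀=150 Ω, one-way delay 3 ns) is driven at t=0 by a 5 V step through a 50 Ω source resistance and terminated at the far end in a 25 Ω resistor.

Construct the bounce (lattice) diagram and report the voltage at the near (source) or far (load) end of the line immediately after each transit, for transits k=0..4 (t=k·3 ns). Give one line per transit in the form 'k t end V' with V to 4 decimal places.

Γ_L=-0.714286, Γ_S=-0.500000; launch V₁=5·150/200=3.750000
k=0 src: V=3.7500
k=1 load: inc=3.750000, refl=3.750000·-0.714286=-2.6786; V=0.000000+3.750000+-2.678571=1.0714
k=2 src: inc=-2.678571, refl=-2.678571·-0.500000=1.3393; V=3.750000+-2.678571+1.339286=2.4107
k=3 load: inc=1.339286, refl=1.339286·-0.714286=-0.9566; V=1.071429+1.339286+-0.956633=1.4541
k=4 src: inc=-0.956633, refl=-0.956633·-0.500000=0.4783; V=2.410714+-0.956633+0.478316=1.9324

0 0 source 3.7500
1 3 load 1.0714
2 6 source 2.4107
3 9 load 1.4541
4 12 source 1.9324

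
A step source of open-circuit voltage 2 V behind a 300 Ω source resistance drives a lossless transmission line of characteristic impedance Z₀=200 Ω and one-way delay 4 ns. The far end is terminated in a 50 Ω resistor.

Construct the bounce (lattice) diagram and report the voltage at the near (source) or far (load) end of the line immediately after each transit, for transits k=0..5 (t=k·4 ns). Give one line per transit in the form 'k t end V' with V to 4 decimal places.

0 0 source 0.8000
1 4 load 0.3200
2 8 source 0.2240
3 12 load 0.2816
4 16 source 0.2931
5 20 load 0.2862

Γ_L=-0.600000, Γ_S=0.200000; launch V₁=2·200/500=0.800000
k=0 src: V=0.8000
k=1 load: inc=0.800000, refl=0.800000·-0.600000=-0.4800; V=0.000000+0.800000+-0.480000=0.3200
k=2 src: inc=-0.480000, refl=-0.480000·0.200000=-0.0960; V=0.800000+-0.480000+-0.096000=0.2240
k=3 load: inc=-0.096000, refl=-0.096000·-0.600000=0.0576; V=0.320000+-0.096000+0.057600=0.2816
k=4 src: inc=0.057600, refl=0.057600·0.200000=0.0115; V=0.224000+0.057600+0.011520=0.2931
k=5 load: inc=0.011520, refl=0.011520·-0.600000=-0.0069; V=0.281600+0.011520+-0.006912=0.2862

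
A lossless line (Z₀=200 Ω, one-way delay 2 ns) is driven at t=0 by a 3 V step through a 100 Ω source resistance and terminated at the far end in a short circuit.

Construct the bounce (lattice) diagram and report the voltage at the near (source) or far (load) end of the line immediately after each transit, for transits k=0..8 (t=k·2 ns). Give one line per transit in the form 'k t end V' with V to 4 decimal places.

0 0 source 2.0000
1 2 load 0.0000
2 4 source 0.6667
3 6 load 0.0000
4 8 source 0.2222
5 10 load 0.0000
6 12 source 0.0741
7 14 load 0.0000
8 16 source 0.0247

Γ_L=-1.000000, Γ_S=-0.333333; launch V₁=3·200/300=2.000000
k=0 src: V=2.0000
k=1 load: inc=2.000000, refl=2.000000·-1.000000=-2.0000; V=0.000000+2.000000+-2.000000=0.0000
k=2 src: inc=-2.000000, refl=-2.000000·-0.333333=0.6667; V=2.000000+-2.000000+0.666667=0.6667
k=3 load: inc=0.666667, refl=0.666667·-1.000000=-0.6667; V=0.000000+0.666667+-0.666667=0.0000
k=4 src: inc=-0.666667, refl=-0.666667·-0.333333=0.2222; V=0.666667+-0.666667+0.222222=0.2222
k=5 load: inc=0.222222, refl=0.222222·-1.000000=-0.2222; V=0.000000+0.222222+-0.222222=0.0000
k=6 src: inc=-0.222222, refl=-0.222222·-0.333333=0.0741; V=0.222222+-0.222222+0.074074=0.0741
k=7 load: inc=0.074074, refl=0.074074·-1.000000=-0.0741; V=0.000000+0.074074+-0.074074=0.0000
k=8 src: inc=-0.074074, refl=-0.074074·-0.333333=0.0247; V=0.074074+-0.074074+0.024691=0.0247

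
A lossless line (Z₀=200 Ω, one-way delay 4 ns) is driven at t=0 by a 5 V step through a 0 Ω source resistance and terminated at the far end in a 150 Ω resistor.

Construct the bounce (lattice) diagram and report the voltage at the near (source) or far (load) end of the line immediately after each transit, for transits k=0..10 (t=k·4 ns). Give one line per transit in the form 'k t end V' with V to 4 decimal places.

0 0 source 5.0000
1 4 load 4.2857
2 8 source 5.0000
3 12 load 4.8980
4 16 source 5.0000
5 20 load 4.9854
6 24 source 5.0000
7 28 load 4.9979
8 32 source 5.0000
9 36 load 4.9997
10 40 source 5.0000

Γ_L=-0.142857, Γ_S=-1.000000; launch V₁=5·200/200=5.000000
k=0 src: V=5.0000
k=1 load: inc=5.000000, refl=5.000000·-0.142857=-0.7143; V=0.000000+5.000000+-0.714286=4.2857
k=2 src: inc=-0.714286, refl=-0.714286·-1.000000=0.7143; V=5.000000+-0.714286+0.714286=5.0000
k=3 load: inc=0.714286, refl=0.714286·-0.142857=-0.1020; V=4.285714+0.714286+-0.102041=4.8980
k=4 src: inc=-0.102041, refl=-0.102041·-1.000000=0.1020; V=5.000000+-0.102041+0.102041=5.0000
k=5 load: inc=0.102041, refl=0.102041·-0.142857=-0.0146; V=4.897959+0.102041+-0.014577=4.9854
k=6 src: inc=-0.014577, refl=-0.014577·-1.000000=0.0146; V=5.000000+-0.014577+0.014577=5.0000
k=7 load: inc=0.014577, refl=0.014577·-0.142857=-0.0021; V=4.985423+0.014577+-0.002082=4.9979
k=8 src: inc=-0.002082, refl=-0.002082·-1.000000=0.0021; V=5.000000+-0.002082+0.002082=5.0000
k=9 load: inc=0.002082, refl=0.002082·-0.142857=-0.0003; V=4.997918+0.002082+-0.000297=4.9997
k=10 src: inc=-0.000297, refl=-0.000297·-1.000000=0.0003; V=5.000000+-0.000297+0.000297=5.0000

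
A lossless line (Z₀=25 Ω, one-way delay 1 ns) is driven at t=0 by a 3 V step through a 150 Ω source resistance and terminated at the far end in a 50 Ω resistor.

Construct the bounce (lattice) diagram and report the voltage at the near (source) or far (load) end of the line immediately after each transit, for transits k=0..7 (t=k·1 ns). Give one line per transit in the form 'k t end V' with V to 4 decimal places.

0 0 source 0.4286
1 1 load 0.5714
2 2 source 0.6735
3 3 load 0.7075
4 4 source 0.7318
5 5 load 0.7399
6 6 source 0.7457
7 7 load 0.7476

Γ_L=0.333333, Γ_S=0.714286; launch V₁=3·25/175=0.428571
k=0 src: V=0.4286
k=1 load: inc=0.428571, refl=0.428571·0.333333=0.1429; V=0.000000+0.428571+0.142857=0.5714
k=2 src: inc=0.142857, refl=0.142857·0.714286=0.1020; V=0.428571+0.142857+0.102041=0.6735
k=3 load: inc=0.102041, refl=0.102041·0.333333=0.0340; V=0.571429+0.102041+0.034014=0.7075
k=4 src: inc=0.034014, refl=0.034014·0.714286=0.0243; V=0.673469+0.034014+0.024295=0.7318
k=5 load: inc=0.024295, refl=0.024295·0.333333=0.0081; V=0.707483+0.024295+0.008098=0.7399
k=6 src: inc=0.008098, refl=0.008098·0.714286=0.0058; V=0.731778+0.008098+0.005785=0.7457
k=7 load: inc=0.005785, refl=0.005785·0.333333=0.0019; V=0.739877+0.005785+0.001928=0.7476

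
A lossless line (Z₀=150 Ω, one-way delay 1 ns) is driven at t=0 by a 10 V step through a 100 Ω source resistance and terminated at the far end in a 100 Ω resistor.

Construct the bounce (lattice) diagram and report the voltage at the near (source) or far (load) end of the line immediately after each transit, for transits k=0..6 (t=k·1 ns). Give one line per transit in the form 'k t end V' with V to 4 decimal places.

Γ_L=-0.200000, Γ_S=-0.200000; launch V₁=10·150/250=6.000000
k=0 src: V=6.0000
k=1 load: inc=6.000000, refl=6.000000·-0.200000=-1.2000; V=0.000000+6.000000+-1.200000=4.8000
k=2 src: inc=-1.200000, refl=-1.200000·-0.200000=0.2400; V=6.000000+-1.200000+0.240000=5.0400
k=3 load: inc=0.240000, refl=0.240000·-0.200000=-0.0480; V=4.800000+0.240000+-0.048000=4.9920
k=4 src: inc=-0.048000, refl=-0.048000·-0.200000=0.0096; V=5.040000+-0.048000+0.009600=5.0016
k=5 load: inc=0.009600, refl=0.009600·-0.200000=-0.0019; V=4.992000+0.009600+-0.001920=4.9997
k=6 src: inc=-0.001920, refl=-0.001920·-0.200000=0.0004; V=5.001600+-0.001920+0.000384=5.0001

0 0 source 6.0000
1 1 load 4.8000
2 2 source 5.0400
3 3 load 4.9920
4 4 source 5.0016
5 5 load 4.9997
6 6 source 5.0001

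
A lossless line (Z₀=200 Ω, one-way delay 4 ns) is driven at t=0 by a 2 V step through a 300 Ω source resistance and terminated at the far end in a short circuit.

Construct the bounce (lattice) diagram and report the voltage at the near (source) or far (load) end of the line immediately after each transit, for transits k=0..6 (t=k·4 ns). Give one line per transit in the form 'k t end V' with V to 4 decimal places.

Γ_L=-1.000000, Γ_S=0.200000; launch V₁=2·200/500=0.800000
k=0 src: V=0.8000
k=1 load: inc=0.800000, refl=0.800000·-1.000000=-0.8000; V=0.000000+0.800000+-0.800000=0.0000
k=2 src: inc=-0.800000, refl=-0.800000·0.200000=-0.1600; V=0.800000+-0.800000+-0.160000=-0.1600
k=3 load: inc=-0.160000, refl=-0.160000·-1.000000=0.1600; V=0.000000+-0.160000+0.160000=0.0000
k=4 src: inc=0.160000, refl=0.160000·0.200000=0.0320; V=-0.160000+0.160000+0.032000=0.0320
k=5 load: inc=0.032000, refl=0.032000·-1.000000=-0.0320; V=0.000000+0.032000+-0.032000=0.0000
k=6 src: inc=-0.032000, refl=-0.032000·0.200000=-0.0064; V=0.032000+-0.032000+-0.006400=-0.0064

0 0 source 0.8000
1 4 load 0.0000
2 8 source -0.1600
3 12 load 0.0000
4 16 source 0.0320
5 20 load 0.0000
6 24 source -0.0064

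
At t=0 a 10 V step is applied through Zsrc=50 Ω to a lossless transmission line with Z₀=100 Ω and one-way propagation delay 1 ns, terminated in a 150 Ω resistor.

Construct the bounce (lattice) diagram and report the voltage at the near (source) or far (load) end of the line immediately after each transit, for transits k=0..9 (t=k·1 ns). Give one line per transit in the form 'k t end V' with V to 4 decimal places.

Γ_L=0.200000, Γ_S=-0.333333; launch V₁=10·100/150=6.666667
k=0 src: V=6.6667
k=1 load: inc=6.666667, refl=6.666667·0.200000=1.3333; V=0.000000+6.666667+1.333333=8.0000
k=2 src: inc=1.333333, refl=1.333333·-0.333333=-0.4444; V=6.666667+1.333333+-0.444444=7.5556
k=3 load: inc=-0.444444, refl=-0.444444·0.200000=-0.0889; V=8.000000+-0.444444+-0.088889=7.4667
k=4 src: inc=-0.088889, refl=-0.088889·-0.333333=0.0296; V=7.555556+-0.088889+0.029630=7.4963
k=5 load: inc=0.029630, refl=0.029630·0.200000=0.0059; V=7.466667+0.029630+0.005926=7.5022
k=6 src: inc=0.005926, refl=0.005926·-0.333333=-0.0020; V=7.496296+0.005926+-0.001975=7.5002
k=7 load: inc=-0.001975, refl=-0.001975·0.200000=-0.0004; V=7.502222+-0.001975+-0.000395=7.4999
k=8 src: inc=-0.000395, refl=-0.000395·-0.333333=0.0001; V=7.500247+-0.000395+0.000132=7.5000
k=9 load: inc=0.000132, refl=0.000132·0.200000=0.0000; V=7.499852+0.000132+0.000026=7.5000

0 0 source 6.6667
1 1 load 8.0000
2 2 source 7.5556
3 3 load 7.4667
4 4 source 7.4963
5 5 load 7.5022
6 6 source 7.5002
7 7 load 7.4999
8 8 source 7.5000
9 9 load 7.5000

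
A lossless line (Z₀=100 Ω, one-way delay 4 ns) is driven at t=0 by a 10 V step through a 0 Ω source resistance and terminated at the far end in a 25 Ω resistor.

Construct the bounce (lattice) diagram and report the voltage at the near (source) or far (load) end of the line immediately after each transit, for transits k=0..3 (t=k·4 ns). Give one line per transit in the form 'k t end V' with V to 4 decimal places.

0 0 source 10.0000
1 4 load 4.0000
2 8 source 10.0000
3 12 load 6.4000

Γ_L=-0.600000, Γ_S=-1.000000; launch V₁=10·100/100=10.000000
k=0 src: V=10.0000
k=1 load: inc=10.000000, refl=10.000000·-0.600000=-6.0000; V=0.000000+10.000000+-6.000000=4.0000
k=2 src: inc=-6.000000, refl=-6.000000·-1.000000=6.0000; V=10.000000+-6.000000+6.000000=10.0000
k=3 load: inc=6.000000, refl=6.000000·-0.600000=-3.6000; V=4.000000+6.000000+-3.600000=6.4000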